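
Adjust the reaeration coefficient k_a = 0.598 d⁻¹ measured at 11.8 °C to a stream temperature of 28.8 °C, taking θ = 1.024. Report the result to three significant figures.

k_a ≈ 0.895 d⁻¹

k_a(T₂) = k_a(T₁) · θ^(T₂−T₁) = 0.598 × 1.024^(28.8−11.8)
= 0.598 × 1.024^17.0 = 0.598 × 1.497 = 0.8950 d⁻¹.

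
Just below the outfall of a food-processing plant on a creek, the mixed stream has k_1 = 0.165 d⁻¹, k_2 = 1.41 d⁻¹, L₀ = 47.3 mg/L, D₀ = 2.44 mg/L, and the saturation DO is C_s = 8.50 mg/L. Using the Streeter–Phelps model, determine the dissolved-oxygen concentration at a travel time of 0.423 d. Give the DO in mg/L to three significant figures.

DO ≈ 4.76 mg/L

k_1 L₀/(k_2−k_1) = 0.165×47.3/(1.41−0.165) = 7.804/1.245 = 6.269 mg/L.
e^(−k_1 t) = e^(−0.165×0.4230) = 0.9326; e^(−k_2 t) = e^(−1.41×0.4230) = 0.5508.
D = 6.269 × (0.9326 − 0.5508) + 2.44 × 0.5508 = 2.393 + 1.344 = 3.737 mg/L.
DO = C_s − D = 8.50 − 3.737 = 4.763 mg/L.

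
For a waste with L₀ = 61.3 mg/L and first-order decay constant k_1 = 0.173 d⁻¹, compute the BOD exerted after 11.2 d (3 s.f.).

y ≈ 52.5 mg/L

y_t = L₀(1 − e^(−k_1 t)) = 61.3 × (1 − e^(−0.173×11.2))
= 61.3 × (1 − 0.1440) = 61.3 × 0.8560 = 52.47 mg/L.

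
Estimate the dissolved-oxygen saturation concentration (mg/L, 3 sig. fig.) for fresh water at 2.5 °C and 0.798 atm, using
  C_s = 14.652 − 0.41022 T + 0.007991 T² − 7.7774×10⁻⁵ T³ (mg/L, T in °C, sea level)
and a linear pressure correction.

C_s ≈ 10.9 mg/L

At sea level: C_s = 14.652 − 0.41022×2.5 + 0.007991×2.5² − 7.7774×10⁻⁵×2.5³ = 13.68 mg/L.
Pressure correction: C_s' = 13.68 × 0.798 = 10.91 mg/L.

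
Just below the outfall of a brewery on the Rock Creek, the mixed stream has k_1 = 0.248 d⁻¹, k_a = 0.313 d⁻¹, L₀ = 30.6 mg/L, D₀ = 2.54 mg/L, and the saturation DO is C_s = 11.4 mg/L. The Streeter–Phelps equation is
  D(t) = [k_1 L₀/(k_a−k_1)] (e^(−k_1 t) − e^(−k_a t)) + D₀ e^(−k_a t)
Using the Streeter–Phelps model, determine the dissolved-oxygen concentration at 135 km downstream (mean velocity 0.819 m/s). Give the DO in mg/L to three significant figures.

DO ≈ 1.52 mg/L

Travel time t = x/v = 135 km / (0.819 m/s) = 135000 m / 0.819 m/s = 164800 s = 1.908 d.
k_1 L₀/(k_a−k_1) = 0.248×30.6/(0.313−0.248) = 7.589/0.06500 = 116.8 mg/L.
e^(−k_1 t) = e^(−0.248×1.908) = 0.6230; e^(−k_a t) = e^(−0.313×1.908) = 0.5504.
D = 116.8 × (0.6230 − 0.5504) + 2.54 × 0.5504 = 8.484 + 1.398 = 9.882 mg/L.
DO = C_s − D = 11.4 − 9.882 = 1.518 mg/L.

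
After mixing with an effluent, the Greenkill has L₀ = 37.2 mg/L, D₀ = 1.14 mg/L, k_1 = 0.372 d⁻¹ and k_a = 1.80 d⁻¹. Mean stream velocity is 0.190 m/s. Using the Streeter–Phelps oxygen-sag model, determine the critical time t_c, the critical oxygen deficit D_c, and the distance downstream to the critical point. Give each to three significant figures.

t_c ≈ 1.02 d; D_c ≈ 5.27 mg/L; x_c ≈ 16.7 km

At the critical point dD/dt = 0, so k_1 L₀ e^(−k_1 t) = k_a D. Substituting D(t) from the Streeter–Phelps equation and solving for t gives
t_c = ln[(k_a/k_1)(1 − D₀(k_a−k_1)/(k_1 L₀))] / (k_a−k_1).
Here k_a−k_1 = 1.428 d⁻¹ and 1 − D₀(k_a−k_1)/(k_1 L₀) = 1 − 1.14×1.428/(0.372×37.2) = 0.8824, so
t_c = ln(4.839 × 0.8824) / 1.428 = 1.451 / 1.428 = 1.016 d.
D_c = (k_1/k_a) L₀ e^(−k_1 t_c) = (0.372/1.80) × 37.2 × e^(−0.372×1.016) = 0.2067 × 37.2 × 0.6851 = 5.267 mg/L.
x_c = v t_c = 0.190 m/s × 1.016 d × 86400 s/d = 16690 m ≈ 16.7 km.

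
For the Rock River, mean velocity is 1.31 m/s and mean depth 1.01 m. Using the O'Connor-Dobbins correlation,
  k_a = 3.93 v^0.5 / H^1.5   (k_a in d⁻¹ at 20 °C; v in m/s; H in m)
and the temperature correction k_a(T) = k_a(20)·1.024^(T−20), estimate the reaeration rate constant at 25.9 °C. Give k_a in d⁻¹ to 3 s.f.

k_a(20) = 3.93 × 1.31^0.5 / 1.01^1.5 = 3.93 × 1.145 / 1.015 = 4.431 d⁻¹.
k_a(25.9) = 4.431 × 1.024^(25.9−20) = 4.431 × 1.150 = 5.097 d⁻¹.

k_a ≈ 5.10 d⁻¹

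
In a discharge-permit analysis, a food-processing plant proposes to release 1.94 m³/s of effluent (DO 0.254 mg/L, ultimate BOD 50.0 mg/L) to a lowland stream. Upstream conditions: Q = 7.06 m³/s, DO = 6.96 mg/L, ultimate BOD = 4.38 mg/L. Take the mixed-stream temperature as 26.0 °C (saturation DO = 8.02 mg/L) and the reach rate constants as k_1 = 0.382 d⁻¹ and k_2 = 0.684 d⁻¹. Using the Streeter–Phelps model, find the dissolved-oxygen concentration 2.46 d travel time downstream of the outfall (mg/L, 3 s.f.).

Mixed DO = (7.06×6.96 + 1.94×0.254)/(7.06+1.94) = 49.63/9.000 = 5.514 mg/L.
Mixed L₀ = (7.06×4.38 + 1.94×50.0)/(9.000) = 127.9/9.000 = 14.21 mg/L.
Initial deficit D₀ = C_s − DO₀ = 8.02 − 5.514 = 2.506 mg/L.
D(2.46) = [0.382×14.21/(0.684−0.382)](e^(−0.382×2.46) − e^(−0.684×2.46)) + 2.506 e^(−0.684×2.46)
= 17.98 × (0.3907 − 0.1859) + 2.506 × 0.1859 = 4.149 mg/L.
DO = 8.02 − 4.149 = 3.871 mg/L.

DO ≈ 3.87 mg/L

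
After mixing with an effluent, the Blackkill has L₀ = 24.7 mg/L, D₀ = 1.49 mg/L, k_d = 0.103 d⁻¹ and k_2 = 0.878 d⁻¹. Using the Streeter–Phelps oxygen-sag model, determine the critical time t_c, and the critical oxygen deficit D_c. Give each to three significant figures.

t_c = [1/(k_2−k_d)] ln[(k_2/k_d)(1 − D₀(k_2−k_d)/(k_d L₀))]
= [1/(0.878−0.103)] ln[(0.878/0.103)(1 − 1.49×0.7750/(0.103×24.7))]
= (1/0.7750) ln[8.524 × 0.5461] = 1.290 × ln(4.655) = 1.290 × 1.538 = 1.984 d.
L(t_c) = L₀ e^(−k_d t_c) = 24.7 × 0.8151 = 20.13 mg/L, and at the critical point k_2 D_c = k_d L, so D_c = (0.103/0.878) × 20.13 = 2.362 mg/L.

t_c ≈ 1.98 d; D_c ≈ 2.36 mg/L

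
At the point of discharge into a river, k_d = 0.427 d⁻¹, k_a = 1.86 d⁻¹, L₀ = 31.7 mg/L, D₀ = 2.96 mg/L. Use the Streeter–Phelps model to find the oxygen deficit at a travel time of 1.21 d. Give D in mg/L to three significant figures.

k_d L₀/(k_a−k_d) = 0.427×31.7/(1.86−0.427) = 13.54/1.433 = 9.446 mg/L.
e^(−k_d t) = e^(−0.427×1.210) = 0.5965; e^(−k_a t) = e^(−1.86×1.210) = 0.1053.
D = 9.446 × (0.5965 − 0.1053) + 2.96 × 0.1053 = 4.639 + 0.3118 = 4.951 mg/L.

D ≈ 4.95 mg/L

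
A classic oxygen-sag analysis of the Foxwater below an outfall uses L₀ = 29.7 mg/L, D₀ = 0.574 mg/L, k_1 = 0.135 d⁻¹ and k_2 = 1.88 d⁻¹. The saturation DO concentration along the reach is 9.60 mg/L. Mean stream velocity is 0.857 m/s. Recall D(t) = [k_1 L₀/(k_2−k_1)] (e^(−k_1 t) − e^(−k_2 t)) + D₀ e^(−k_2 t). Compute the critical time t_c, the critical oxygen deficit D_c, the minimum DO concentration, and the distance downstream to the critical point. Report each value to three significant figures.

t_c ≈ 1.34 d; D_c ≈ 1.78 mg/L; min DO ≈ 7.82 mg/L; x_c ≈ 99.6 km

t_c = [1/(k_2−k_1)] ln[(k_2/k_1)(1 − D₀(k_2−k_1)/(k_1 L₀))]
= [1/(1.88−0.135)] ln[(1.88/0.135)(1 − 0.574×1.745/(0.135×29.7))]
= (1/1.745) ln[13.93 × 0.7502] = 0.5731 × ln(10.45) = 0.5731 × 2.346 = 1.345 d.
D_c = (k_1/k_2) L₀ e^(−k_1 t_c) = (0.135/1.88) × 29.7 × e^(−0.135×1.345) = 0.07181 × 29.7 × 0.8340 = 1.779 mg/L.
Minimum DO = C_s − D_c = 9.60 − 1.779 = 7.821 mg/L.
x_c = v t_c = 0.857 m/s × 1.345 d × 86400 s/d = 99560 m ≈ 99.6 km.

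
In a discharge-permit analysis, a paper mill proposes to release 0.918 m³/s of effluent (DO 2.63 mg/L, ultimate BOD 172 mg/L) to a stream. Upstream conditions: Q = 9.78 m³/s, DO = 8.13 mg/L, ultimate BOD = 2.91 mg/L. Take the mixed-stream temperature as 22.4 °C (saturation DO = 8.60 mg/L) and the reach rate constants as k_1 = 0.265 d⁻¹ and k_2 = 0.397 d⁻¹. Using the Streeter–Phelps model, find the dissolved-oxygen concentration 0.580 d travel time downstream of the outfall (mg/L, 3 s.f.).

DO ≈ 5.64 mg/L

Mixed DO = (9.78×8.13 + 0.918×2.63)/(9.78+0.918) = 81.93/10.70 = 7.658 mg/L.
Mixed L₀ = (9.78×2.91 + 0.918×172)/(10.70) = 186.4/10.70 = 17.42 mg/L.
Initial deficit D₀ = C_s − DO₀ = 8.60 − 7.658 = 0.9420 mg/L.
D(0.580) = [0.265×17.42/(0.397−0.265)](e^(−0.265×0.580) − e^(−0.397×0.580)) + 0.9420 e^(−0.397×0.580)
= 34.97 × (0.8575 − 0.7943) + 0.9420 × 0.7943 = 2.958 mg/L.
DO = 8.60 − 2.958 = 5.642 mg/L.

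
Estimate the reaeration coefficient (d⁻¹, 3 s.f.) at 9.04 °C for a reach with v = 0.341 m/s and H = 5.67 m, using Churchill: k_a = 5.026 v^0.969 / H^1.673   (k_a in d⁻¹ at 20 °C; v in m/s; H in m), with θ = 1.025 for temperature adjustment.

k_a(20) = 5.026 × 0.341^0.969 / 5.67^1.673 = 5.026 × 0.3526 / 18.23 = 0.09721 d⁻¹.
k_a(9.04) = 0.09721 × 1.025^(9.04−20) = 0.09721 × 0.7629 = 0.07416 d⁻¹.

k_a ≈ 0.0742 d⁻¹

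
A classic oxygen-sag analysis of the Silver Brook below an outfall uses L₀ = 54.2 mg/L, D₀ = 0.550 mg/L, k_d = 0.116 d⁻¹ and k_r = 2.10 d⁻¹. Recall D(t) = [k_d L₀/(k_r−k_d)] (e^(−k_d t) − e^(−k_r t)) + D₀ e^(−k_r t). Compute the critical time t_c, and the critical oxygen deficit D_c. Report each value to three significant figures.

t_c ≈ 1.36 d; D_c ≈ 2.56 mg/L

At the critical point dD/dt = 0, so k_d L₀ e^(−k_d t) = k_r D. Substituting D(t) from the Streeter–Phelps equation and solving for t gives
t_c = ln[(k_r/k_d)(1 − D₀(k_r−k_d)/(k_d L₀))] / (k_r−k_d).
Here k_r−k_d = 1.984 d⁻¹ and 1 − D₀(k_r−k_d)/(k_d L₀) = 1 − 0.550×1.984/(0.116×54.2) = 0.8264, so
t_c = ln(18.10 × 0.8264) / 1.984 = 2.705 / 1.984 = 1.364 d.
D_c = (k_d/k_r) L₀ e^(−k_d t_c) = (0.116/2.10) × 54.2 × e^(−0.116×1.364) = 0.05524 × 54.2 × 0.8537 = 2.556 mg/L.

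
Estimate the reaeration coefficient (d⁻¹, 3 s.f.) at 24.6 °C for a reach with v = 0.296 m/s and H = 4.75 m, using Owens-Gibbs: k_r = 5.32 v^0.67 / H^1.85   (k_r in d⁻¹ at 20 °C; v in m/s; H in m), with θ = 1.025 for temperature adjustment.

k_r(20) = 5.32 × 0.296^0.67 / 4.75^1.85 = 5.32 × 0.4423 / 17.86 = 0.1318 d⁻¹.
k_r(24.6) = 0.1318 × 1.025^(24.6−20) = 0.1318 × 1.120 = 0.1476 d⁻¹.

k_r ≈ 0.148 d⁻¹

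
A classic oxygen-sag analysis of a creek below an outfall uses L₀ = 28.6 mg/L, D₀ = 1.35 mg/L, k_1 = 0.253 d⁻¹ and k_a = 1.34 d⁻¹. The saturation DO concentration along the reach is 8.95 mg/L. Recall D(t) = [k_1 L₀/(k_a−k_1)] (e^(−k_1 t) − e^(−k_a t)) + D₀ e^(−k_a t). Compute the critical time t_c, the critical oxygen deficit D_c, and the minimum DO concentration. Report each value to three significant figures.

With k_a/k_1 = 5.296 and 1 − D₀(k_a−k_1)/(k_1 L₀) = 0.7972,
t_c = ln(5.296 × 0.7972) / (1.34 − 0.253) = ln(4.222) / 1.087 = 1.440/1.087 = 1.325 d.
L(t_c) = L₀ e^(−k_1 t_c) = 28.6 × 0.7152 = 20.45 mg/L, and at the critical point k_a D_c = k_1 L, so D_c = (0.253/1.34) × 20.45 = 3.862 mg/L.
Minimum DO = C_s − D_c = 8.95 − 3.862 = 5.088 mg/L.

t_c ≈ 1.33 d; D_c ≈ 3.86 mg/L; min DO ≈ 5.09 mg/L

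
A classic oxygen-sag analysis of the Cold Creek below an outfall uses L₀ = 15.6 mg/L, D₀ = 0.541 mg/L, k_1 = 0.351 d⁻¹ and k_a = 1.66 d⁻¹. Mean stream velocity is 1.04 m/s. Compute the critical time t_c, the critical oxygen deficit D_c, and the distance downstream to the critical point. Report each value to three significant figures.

t_c ≈ 1.08 d; D_c ≈ 2.26 mg/L; x_c ≈ 97.2 km

With k_a/k_1 = 4.729 and 1 − D₀(k_a−k_1)/(k_1 L₀) = 0.8707,
t_c = ln(4.729 × 0.8707) / (1.66 − 0.351) = ln(4.118) / 1.309 = 1.415/1.309 = 1.081 d.
L(t_c) = L₀ e^(−k_1 t_c) = 15.6 × 0.6842 = 10.67 mg/L, and at the critical point k_a D_c = k_1 L, so D_c = (0.351/1.66) × 10.67 = 2.257 mg/L.
x_c = v t_c = 1.04 m/s × 1.081 d × 86400 s/d = 97150 m ≈ 97.2 km.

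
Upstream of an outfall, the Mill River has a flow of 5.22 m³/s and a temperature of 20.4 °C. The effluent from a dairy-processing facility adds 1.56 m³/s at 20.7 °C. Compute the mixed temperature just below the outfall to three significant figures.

Flow-weighted mixing: C = (Q_r C_r + Q_w C_w)/(Q_r + Q_w)
= (5.22×20.4 + 1.56×20.7)/(5.22 + 1.56) = 138.8/6.780 = 20.47 °C.

20.5 °C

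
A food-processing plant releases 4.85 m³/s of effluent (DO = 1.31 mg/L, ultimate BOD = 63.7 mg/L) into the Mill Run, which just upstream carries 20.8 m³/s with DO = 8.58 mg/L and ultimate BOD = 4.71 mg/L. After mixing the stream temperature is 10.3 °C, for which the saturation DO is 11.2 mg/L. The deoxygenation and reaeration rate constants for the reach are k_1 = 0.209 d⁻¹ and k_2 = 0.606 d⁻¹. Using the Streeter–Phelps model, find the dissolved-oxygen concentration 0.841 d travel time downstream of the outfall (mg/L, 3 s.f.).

Mixed DO = (20.8×8.58 + 4.85×1.31)/(20.8+4.85) = 184.8/25.65 = 7.205 mg/L.
Mixed L₀ = (20.8×4.71 + 4.85×63.7)/(25.65) = 406.9/25.65 = 15.86 mg/L.
Initial deficit D₀ = C_s − DO₀ = 11.2 − 7.205 = 3.995 mg/L.
D(0.841) = [0.209×15.86/(0.606−0.209)](e^(−0.209×0.841) − e^(−0.606×0.841)) + 3.995 e^(−0.606×0.841)
= 8.352 × (0.8388 − 0.6007) + 3.995 × 0.6007 = 4.388 mg/L.
DO = 11.2 − 4.388 = 6.812 mg/L.

DO ≈ 6.81 mg/L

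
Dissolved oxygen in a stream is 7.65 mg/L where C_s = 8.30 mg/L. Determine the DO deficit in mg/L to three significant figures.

D = C_s − C = 8.30 − 7.65 = 0.650 mg/L.

D ≈ 0.650 mg/L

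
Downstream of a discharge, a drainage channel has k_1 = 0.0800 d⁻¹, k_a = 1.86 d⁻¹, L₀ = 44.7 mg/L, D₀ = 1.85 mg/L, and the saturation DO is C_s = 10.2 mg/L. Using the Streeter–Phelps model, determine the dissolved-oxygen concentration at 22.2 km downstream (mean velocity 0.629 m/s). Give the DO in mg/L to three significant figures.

Travel time t = x/v = 22.2 km / (0.629 m/s) = 22200 m / 0.629 m/s = 35290 s = 0.4085 d.
k_1 L₀/(k_a−k_1) = 0.0800×44.7/(1.86−0.0800) = 3.576/1.780 = 2.009 mg/L.
e^(−k_1 t) = e^(−0.0800×0.4085) = 0.9678; e^(−k_a t) = e^(−1.86×0.4085) = 0.4678.
D = 2.009 × (0.9678 − 0.4678) + 1.85 × 0.4678 = 1.005 + 0.8654 = 1.870 mg/L.
DO = C_s − D = 10.2 − 1.870 = 8.330 mg/L.

DO ≈ 8.33 mg/L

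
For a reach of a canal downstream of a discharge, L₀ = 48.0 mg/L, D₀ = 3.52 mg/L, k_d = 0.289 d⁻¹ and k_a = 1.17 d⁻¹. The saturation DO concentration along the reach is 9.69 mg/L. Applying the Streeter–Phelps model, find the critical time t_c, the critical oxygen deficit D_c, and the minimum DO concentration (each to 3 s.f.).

t_c ≈ 1.30 d; D_c ≈ 8.14 mg/L; min DO ≈ 1.55 mg/L

t_c = [1/(k_a−k_d)] ln[(k_a/k_d)(1 − D₀(k_a−k_d)/(k_d L₀))]
= [1/(1.17−0.289)] ln[(1.17/0.289)(1 − 3.52×0.8810/(0.289×48.0))]
= (1/0.8810) ln[4.048 × 0.7764] = 1.135 × ln(3.143) = 1.135 × 1.145 = 1.300 d.
D_c = (k_d/k_a) L₀ e^(−k_d t_c) = (0.289/1.17) × 48.0 × e^(−0.289×1.300) = 0.2470 × 48.0 × 0.6868 = 8.143 mg/L.
Minimum DO = C_s − D_c = 9.69 − 8.143 = 1.547 mg/L.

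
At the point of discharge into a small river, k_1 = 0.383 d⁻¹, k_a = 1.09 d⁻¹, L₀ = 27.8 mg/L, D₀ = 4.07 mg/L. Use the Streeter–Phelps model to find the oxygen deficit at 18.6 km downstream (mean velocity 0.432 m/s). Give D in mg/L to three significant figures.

Travel time t = x/v = 18.6 km / (0.432 m/s) = 18600 m / 0.432 m/s = 43060 s = 0.4983 d.
k_1 L₀/(k_a−k_1) = 0.383×27.8/(1.09−0.383) = 10.65/0.7070 = 15.06 mg/L.
e^(−k_1 t) = e^(−0.383×0.4983) = 0.8262; e^(−k_a t) = e^(−1.09×0.4983) = 0.5809.
D = 15.06 × (0.8262 − 0.5809) + 4.07 × 0.5809 = 3.695 + 2.364 = 6.059 mg/L.

D ≈ 6.06 mg/L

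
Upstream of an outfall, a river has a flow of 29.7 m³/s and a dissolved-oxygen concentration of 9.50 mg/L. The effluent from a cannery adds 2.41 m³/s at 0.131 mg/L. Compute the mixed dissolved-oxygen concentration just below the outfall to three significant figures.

8.80 mg/L

Flow-weighted mixing: C = (Q_r C_r + Q_w C_w)/(Q_r + Q_w)
= (29.7×9.50 + 2.41×0.131)/(29.7 + 2.41) = 282.5/32.11 = 8.797 mg/L.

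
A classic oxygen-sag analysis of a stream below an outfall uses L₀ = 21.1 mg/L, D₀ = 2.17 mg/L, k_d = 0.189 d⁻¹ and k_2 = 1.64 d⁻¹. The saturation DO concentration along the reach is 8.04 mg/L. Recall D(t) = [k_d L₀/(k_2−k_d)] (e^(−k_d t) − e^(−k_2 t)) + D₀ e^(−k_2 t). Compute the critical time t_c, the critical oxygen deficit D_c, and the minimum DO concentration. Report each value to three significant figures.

t_c ≈ 0.415 d; D_c ≈ 2.25 mg/L; min DO ≈ 5.79 mg/L

At the critical point dD/dt = 0, so k_d L₀ e^(−k_d t) = k_2 D. Substituting D(t) from the Streeter–Phelps equation and solving for t gives
t_c = ln[(k_2/k_d)(1 − D₀(k_2−k_d)/(k_d L₀))] / (k_2−k_d).
Here k_2−k_d = 1.451 d⁻¹ and 1 − D₀(k_2−k_d)/(k_d L₀) = 1 − 2.17×1.451/(0.189×21.1) = 0.2104, so
t_c = ln(8.677 × 0.2104) / 1.451 = 0.6022 / 1.451 = 0.4150 d.
L(t_c) = L₀ e^(−k_d t_c) = 21.1 × 0.9246 = 19.51 mg/L, and at the critical point k_2 D_c = k_d L, so D_c = (0.189/1.64) × 19.51 = 2.248 mg/L.
Minimum DO = C_s − D_c = 8.04 − 2.248 = 5.792 mg/L.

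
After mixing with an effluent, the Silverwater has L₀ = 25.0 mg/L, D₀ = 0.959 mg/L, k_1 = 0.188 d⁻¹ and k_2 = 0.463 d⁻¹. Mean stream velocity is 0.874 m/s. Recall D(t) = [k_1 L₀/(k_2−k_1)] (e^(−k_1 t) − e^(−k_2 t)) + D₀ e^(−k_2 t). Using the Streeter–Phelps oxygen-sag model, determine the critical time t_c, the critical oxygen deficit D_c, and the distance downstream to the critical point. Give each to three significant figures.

At the critical point dD/dt = 0, so k_1 L₀ e^(−k_1 t) = k_2 D. Substituting D(t) from the Streeter–Phelps equation and solving for t gives
t_c = ln[(k_2/k_1)(1 − D₀(k_2−k_1)/(k_1 L₀))] / (k_2−k_1).
Here k_2−k_1 = 0.2750 d⁻¹ and 1 − D₀(k_2−k_1)/(k_1 L₀) = 1 − 0.959×0.2750/(0.188×25.0) = 0.9439, so
t_c = ln(2.463 × 0.9439) / 0.2750 = 0.8435 / 0.2750 = 3.067 d.
L(t_c) = L₀ e^(−k_1 t_c) = 25.0 × 0.5618 = 14.04 mg/L, and at the critical point k_2 D_c = k_1 L, so D_c = (0.188/0.463) × 14.04 = 5.703 mg/L.
x_c = v t_c = 0.874 m/s × 3.067 d × 86400 s/d = 231600 m ≈ 232 km.

t_c ≈ 3.07 d; D_c ≈ 5.70 mg/L; x_c ≈ 232 km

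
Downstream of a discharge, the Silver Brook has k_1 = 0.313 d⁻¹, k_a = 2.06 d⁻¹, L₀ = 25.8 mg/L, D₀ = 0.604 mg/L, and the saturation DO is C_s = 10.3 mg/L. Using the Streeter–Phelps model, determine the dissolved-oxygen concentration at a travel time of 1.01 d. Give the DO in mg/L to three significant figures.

DO ≈ 7.43 mg/L

k_1 L₀/(k_a−k_1) = 0.313×25.8/(2.06−0.313) = 8.075/1.747 = 4.622 mg/L.
e^(−k_1 t) = e^(−0.313×1.010) = 0.7290; e^(−k_a t) = e^(−2.06×1.010) = 0.1249.
D = 4.622 × (0.7290 − 0.1249) + 0.604 × 0.1249 = 2.792 + 0.07541 = 2.868 mg/L.
DO = C_s − D = 10.3 − 2.868 = 7.432 mg/L.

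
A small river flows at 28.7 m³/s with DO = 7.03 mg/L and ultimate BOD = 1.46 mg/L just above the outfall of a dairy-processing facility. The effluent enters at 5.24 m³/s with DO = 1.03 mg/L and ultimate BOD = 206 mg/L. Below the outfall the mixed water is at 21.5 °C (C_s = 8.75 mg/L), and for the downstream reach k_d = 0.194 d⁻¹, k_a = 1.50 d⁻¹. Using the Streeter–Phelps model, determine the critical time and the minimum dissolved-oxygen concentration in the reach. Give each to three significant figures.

Mixed DO = (28.7×7.03 + 5.24×1.03)/(28.7+5.24) = 207.2/33.94 = 6.104 mg/L.
Mixed L₀ = (28.7×1.46 + 5.24×206)/(33.94) = 1121/33.94 = 33.04 mg/L.
Initial deficit D₀ = C_s − DO₀ = 8.75 − 6.104 = 2.646 mg/L.
t_c = (1/1.306) ln[(1.50/0.194)(1 − 2.646×1.306/(0.194×33.04))] = 0.7657 × ln(3.563) = 0.9728 d.
D_c = (0.194/1.50) × 33.04 × e^(−0.194×0.9728) = 0.1293 × 33.04 × 0.8280 = 3.538 mg/L.
Minimum DO = 8.75 − 3.538 = 5.212 mg/L.

t_c ≈ 0.973 d; minimum DO ≈ 5.21 mg/L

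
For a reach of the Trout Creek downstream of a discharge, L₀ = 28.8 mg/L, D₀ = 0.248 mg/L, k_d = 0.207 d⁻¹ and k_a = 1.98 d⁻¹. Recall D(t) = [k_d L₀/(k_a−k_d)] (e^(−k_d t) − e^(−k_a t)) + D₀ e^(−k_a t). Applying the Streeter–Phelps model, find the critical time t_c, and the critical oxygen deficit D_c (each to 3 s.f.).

At the critical point dD/dt = 0, so k_d L₀ e^(−k_d t) = k_a D. Substituting D(t) from the Streeter–Phelps equation and solving for t gives
t_c = ln[(k_a/k_d)(1 − D₀(k_a−k_d)/(k_d L₀))] / (k_a−k_d).
Here k_a−k_d = 1.773 d⁻¹ and 1 − D₀(k_a−k_d)/(k_d L₀) = 1 − 0.248×1.773/(0.207×28.8) = 0.9262, so
t_c = ln(9.565 × 0.9262) / 1.773 = 2.182 / 1.773 = 1.230 d.
L(t_c) = L₀ e^(−k_d t_c) = 28.8 × 0.7752 = 22.32 mg/L, and at the critical point k_a D_c = k_d L, so D_c = (0.207/1.98) × 22.32 = 2.334 mg/L.

t_c ≈ 1.23 d; D_c ≈ 2.33 mg/L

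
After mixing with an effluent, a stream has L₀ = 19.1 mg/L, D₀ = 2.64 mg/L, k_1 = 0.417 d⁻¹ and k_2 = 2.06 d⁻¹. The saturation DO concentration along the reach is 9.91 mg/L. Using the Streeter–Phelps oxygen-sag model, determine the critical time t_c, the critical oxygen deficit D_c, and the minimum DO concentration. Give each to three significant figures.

At the critical point dD/dt = 0, so k_1 L₀ e^(−k_1 t) = k_2 D. Substituting D(t) from the Streeter–Phelps equation and solving for t gives
t_c = ln[(k_2/k_1)(1 − D₀(k_2−k_1)/(k_1 L₀))] / (k_2−k_1).
Here k_2−k_1 = 1.643 d⁻¹ and 1 − D₀(k_2−k_1)/(k_1 L₀) = 1 − 2.64×1.643/(0.417×19.1) = 0.4554, so
t_c = ln(4.940 × 0.4554) / 1.643 = 0.8108 / 1.643 = 0.4935 d.
L(t_c) = L₀ e^(−k_1 t_c) = 19.1 × 0.8140 = 15.55 mg/L, and at the critical point k_2 D_c = k_1 L, so D_c = (0.417/2.06) × 15.55 = 3.147 mg/L.
Minimum DO = C_s − D_c = 9.91 − 3.147 = 6.763 mg/L.

t_c ≈ 0.493 d; D_c ≈ 3.15 mg/L; min DO ≈ 6.76 mg/L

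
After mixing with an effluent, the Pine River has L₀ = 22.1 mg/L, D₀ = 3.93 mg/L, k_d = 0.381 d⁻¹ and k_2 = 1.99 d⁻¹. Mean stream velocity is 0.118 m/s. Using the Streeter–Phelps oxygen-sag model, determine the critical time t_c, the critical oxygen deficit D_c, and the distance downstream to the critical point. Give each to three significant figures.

At the critical point dD/dt = 0, so k_d L₀ e^(−k_d t) = k_2 D. Substituting D(t) from the Streeter–Phelps equation and solving for t gives
t_c = ln[(k_2/k_d)(1 − D₀(k_2−k_d)/(k_d L₀))] / (k_2−k_d).
Here k_2−k_d = 1.609 d⁻¹ and 1 − D₀(k_2−k_d)/(k_d L₀) = 1 − 3.93×1.609/(0.381×22.1) = 0.2490, so
t_c = ln(5.223 × 0.2490) / 1.609 = 0.2628 / 1.609 = 0.1634 d.
L(t_c) = L₀ e^(−k_d t_c) = 22.1 × 0.9397 = 20.77 mg/L, and at the critical point k_2 D_c = k_d L, so D_c = (0.381/1.99) × 20.77 = 3.976 mg/L.
x_c = v t_c = 0.118 m/s × 0.1634 d × 86400 s/d = 1665 m ≈ 1.67 km.

t_c ≈ 0.163 d; D_c ≈ 3.98 mg/L; x_c ≈ 1.67 km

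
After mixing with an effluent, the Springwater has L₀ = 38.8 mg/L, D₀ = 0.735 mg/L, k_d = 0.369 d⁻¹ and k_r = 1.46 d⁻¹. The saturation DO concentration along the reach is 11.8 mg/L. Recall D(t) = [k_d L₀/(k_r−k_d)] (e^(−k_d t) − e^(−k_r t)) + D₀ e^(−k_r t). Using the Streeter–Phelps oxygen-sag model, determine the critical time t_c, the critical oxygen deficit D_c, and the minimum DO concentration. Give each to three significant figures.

t_c = [1/(k_r−k_d)] ln[(k_r/k_d)(1 − D₀(k_r−k_d)/(k_d L₀))]
= [1/(1.46−0.369)] ln[(1.46/0.369)(1 − 0.735×1.091/(0.369×38.8))]
= (1/1.091) ln[3.957 × 0.9440] = 0.9166 × ln(3.735) = 0.9166 × 1.318 = 1.208 d.
D_c = (k_d/k_r) L₀ e^(−k_d t_c) = (0.369/1.46) × 38.8 × e^(−0.369×1.208) = 0.2527 × 38.8 × 0.6404 = 6.280 mg/L.
Minimum DO = C_s − D_c = 11.8 − 6.280 = 5.520 mg/L.

t_c ≈ 1.21 d; D_c ≈ 6.28 mg/L; min DO ≈ 5.52 mg/L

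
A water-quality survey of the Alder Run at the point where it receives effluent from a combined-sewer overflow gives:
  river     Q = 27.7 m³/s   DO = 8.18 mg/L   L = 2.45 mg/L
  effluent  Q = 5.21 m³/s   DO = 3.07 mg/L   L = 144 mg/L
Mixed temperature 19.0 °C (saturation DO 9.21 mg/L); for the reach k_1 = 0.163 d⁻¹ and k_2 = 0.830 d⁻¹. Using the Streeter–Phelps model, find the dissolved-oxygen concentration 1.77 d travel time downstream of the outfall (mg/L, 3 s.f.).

DO ≈ 5.63 mg/L

Mixed DO = (27.7×8.18 + 5.21×3.07)/(27.7+5.21) = 242.6/32.91 = 7.371 mg/L.
Mixed L₀ = (27.7×2.45 + 5.21×144)/(32.91) = 818.1/32.91 = 24.86 mg/L.
Initial deficit D₀ = C_s − DO₀ = 9.21 − 7.371 = 1.839 mg/L.
D(1.77) = [0.163×24.86/(0.830−0.163)](e^(−0.163×1.77) − e^(−0.830×1.77)) + 1.839 e^(−0.830×1.77)
= 6.075 × (0.7494 − 0.2301) + 1.839 × 0.2301 = 3.578 mg/L.
DO = 9.21 − 3.578 = 5.632 mg/L.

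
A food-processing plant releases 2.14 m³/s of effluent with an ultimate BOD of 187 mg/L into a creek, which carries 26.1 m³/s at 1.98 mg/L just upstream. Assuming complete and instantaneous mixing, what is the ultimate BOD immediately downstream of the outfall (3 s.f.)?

Flow-weighted mixing: C = (Q_r C_r + Q_w C_w)/(Q_r + Q_w)
= (26.1×1.98 + 2.14×187)/(26.1 + 2.14) = 451.9/28.24 = 16.00 mg/L.

16.0 mg/L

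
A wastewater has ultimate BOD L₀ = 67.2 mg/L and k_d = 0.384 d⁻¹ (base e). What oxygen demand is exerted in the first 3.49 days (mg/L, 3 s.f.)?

y ≈ 49.6 mg/L

y_t = L₀(1 − e^(−k_d t)) = 67.2 × (1 − e^(−0.384×3.49))
= 67.2 × (1 − 0.2618) = 67.2 × 0.7382 = 49.61 mg/L.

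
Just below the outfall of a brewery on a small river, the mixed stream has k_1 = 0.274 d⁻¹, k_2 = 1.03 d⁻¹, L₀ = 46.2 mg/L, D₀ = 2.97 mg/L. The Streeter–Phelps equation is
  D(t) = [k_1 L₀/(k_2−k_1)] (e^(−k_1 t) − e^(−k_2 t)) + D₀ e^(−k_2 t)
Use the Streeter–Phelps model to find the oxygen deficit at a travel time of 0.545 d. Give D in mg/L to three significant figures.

k_1 L₀/(k_2−k_1) = 0.274×46.2/(1.03−0.274) = 12.66/0.7560 = 16.74 mg/L.
e^(−k_1 t) = e^(−0.274×0.5450) = 0.8613; e^(−k_2 t) = e^(−1.03×0.5450) = 0.5704.
D = 16.74 × (0.8613 − 0.5704) + 2.97 × 0.5704 = 4.870 + 1.694 = 6.564 mg/L.

D ≈ 6.56 mg/L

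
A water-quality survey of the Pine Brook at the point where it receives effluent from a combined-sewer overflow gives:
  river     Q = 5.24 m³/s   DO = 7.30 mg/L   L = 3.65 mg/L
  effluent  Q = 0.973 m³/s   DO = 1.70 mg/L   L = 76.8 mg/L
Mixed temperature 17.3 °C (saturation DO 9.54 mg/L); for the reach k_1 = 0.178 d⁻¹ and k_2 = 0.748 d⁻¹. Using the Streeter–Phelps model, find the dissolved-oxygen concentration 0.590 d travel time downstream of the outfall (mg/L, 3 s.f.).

DO ≈ 6.32 mg/L

Mixed DO = (5.24×7.30 + 0.973×1.70)/(5.24+0.973) = 39.91/6.213 = 6.423 mg/L.
Mixed L₀ = (5.24×3.65 + 0.973×76.8)/(6.213) = 93.85/6.213 = 15.11 mg/L.
Initial deficit D₀ = C_s − DO₀ = 9.54 − 6.423 = 3.117 mg/L.
D(0.590) = [0.178×15.11/(0.748−0.178)](e^(−0.178×0.590) − e^(−0.748×0.590)) + 3.117 e^(−0.748×0.590)
= 4.717 × (0.9003 − 0.6432) + 3.117 × 0.6432 = 3.218 mg/L.
DO = 9.54 − 3.218 = 6.322 mg/L.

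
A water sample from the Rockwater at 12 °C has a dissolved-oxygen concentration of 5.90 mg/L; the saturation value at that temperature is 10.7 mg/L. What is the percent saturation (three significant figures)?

% saturation = C/C_s × 100 = 5.90/10.7 × 100 = 55.1 %.

55.1 % saturation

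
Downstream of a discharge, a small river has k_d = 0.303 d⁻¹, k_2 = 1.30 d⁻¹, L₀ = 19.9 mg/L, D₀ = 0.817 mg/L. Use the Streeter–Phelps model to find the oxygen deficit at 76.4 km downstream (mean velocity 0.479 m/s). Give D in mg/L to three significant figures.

D ≈ 2.98 mg/L

Travel time t = x/v = 76.4 km / (0.479 m/s) = 76400 m / 0.479 m/s = 159500 s = 1.846 d.
k_d L₀/(k_2−k_d) = 0.303×19.9/(1.30−0.303) = 6.030/0.9970 = 6.048 mg/L.
e^(−k_d t) = e^(−0.303×1.846) = 0.5716; e^(−k_2 t) = e^(−1.30×1.846) = 0.09073.
D = 6.048 × (0.5716 − 0.09073) + 0.817 × 0.09073 = 2.908 + 0.07413 = 2.982 mg/L.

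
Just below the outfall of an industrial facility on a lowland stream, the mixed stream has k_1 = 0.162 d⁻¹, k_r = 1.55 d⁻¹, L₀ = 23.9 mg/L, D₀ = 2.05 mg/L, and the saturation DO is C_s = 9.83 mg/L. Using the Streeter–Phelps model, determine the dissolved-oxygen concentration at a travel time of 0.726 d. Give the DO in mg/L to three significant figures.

k_1 L₀/(k_r−k_1) = 0.162×23.9/(1.55−0.162) = 3.872/1.388 = 2.789 mg/L.
e^(−k_1 t) = e^(−0.162×0.7260) = 0.8890; e^(−k_r t) = e^(−1.55×0.7260) = 0.3246.
D = 2.789 × (0.8890 − 0.3246) + 2.05 × 0.3246 = 1.575 + 0.6653 = 2.240 mg/L.
DO = C_s − D = 9.83 − 2.240 = 7.590 mg/L.

DO ≈ 7.59 mg/L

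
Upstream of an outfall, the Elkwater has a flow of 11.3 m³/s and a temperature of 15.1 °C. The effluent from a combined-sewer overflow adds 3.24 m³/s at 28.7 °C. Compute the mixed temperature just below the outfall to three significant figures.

18.1 °C

Flow-weighted mixing: C = (Q_r C_r + Q_w C_w)/(Q_r + Q_w)
= (11.3×15.1 + 3.24×28.7)/(11.3 + 3.24) = 263.6/14.54 = 18.13 °C.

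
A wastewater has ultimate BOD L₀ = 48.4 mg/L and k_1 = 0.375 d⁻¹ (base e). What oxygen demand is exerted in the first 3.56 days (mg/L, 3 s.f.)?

y_t = L₀(1 − e^(−k_1 t)) = 48.4 × (1 − e^(−0.375×3.56))
= 48.4 × (1 − 0.2632) = 48.4 × 0.7368 = 35.66 mg/L.

y ≈ 35.7 mg/L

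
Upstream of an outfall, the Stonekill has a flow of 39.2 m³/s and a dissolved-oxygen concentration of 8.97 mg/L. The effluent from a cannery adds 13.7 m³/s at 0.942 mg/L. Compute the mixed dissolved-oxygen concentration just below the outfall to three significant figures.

6.89 mg/L

Flow-weighted mixing: C = (Q_r C_r + Q_w C_w)/(Q_r + Q_w)
= (39.2×8.97 + 13.7×0.942)/(39.2 + 13.7) = 364.5/52.90 = 6.891 mg/L.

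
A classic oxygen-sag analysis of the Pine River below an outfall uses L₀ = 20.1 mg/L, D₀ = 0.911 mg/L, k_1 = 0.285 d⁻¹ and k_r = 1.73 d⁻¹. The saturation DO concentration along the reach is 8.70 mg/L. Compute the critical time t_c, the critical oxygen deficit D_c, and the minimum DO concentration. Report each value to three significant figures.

t_c ≈ 1.07 d; D_c ≈ 2.44 mg/L; min DO ≈ 6.26 mg/L

With k_r/k_1 = 6.070 and 1 − D₀(k_r−k_1)/(k_1 L₀) = 0.7702,
t_c = ln(6.070 × 0.7702) / (1.73 − 0.285) = ln(4.675) / 1.445 = 1.542/1.445 = 1.067 d.
D_c = (k_1/k_r) L₀ e^(−k_1 t_c) = (0.285/1.73) × 20.1 × e^(−0.285×1.067) = 0.1647 × 20.1 × 0.7377 = 2.443 mg/L.
Minimum DO = C_s − D_c = 8.70 − 2.443 = 6.257 mg/L.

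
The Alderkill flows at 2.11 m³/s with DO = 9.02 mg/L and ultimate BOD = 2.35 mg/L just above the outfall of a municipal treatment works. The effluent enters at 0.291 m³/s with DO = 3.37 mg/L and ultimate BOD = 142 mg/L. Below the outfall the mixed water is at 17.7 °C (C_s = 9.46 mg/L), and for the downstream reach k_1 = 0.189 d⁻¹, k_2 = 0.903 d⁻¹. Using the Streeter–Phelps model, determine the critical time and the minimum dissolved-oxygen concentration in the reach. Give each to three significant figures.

t_c ≈ 1.84 d; minimum DO ≈ 6.61 mg/L

Mixed DO = (2.11×9.02 + 0.291×3.37)/(2.11+0.291) = 20.01/2.401 = 8.335 mg/L.
Mixed L₀ = (2.11×2.35 + 0.291×142)/(2.401) = 46.28/2.401 = 19.28 mg/L.
Initial deficit D₀ = C_s − DO₀ = 9.46 − 8.335 = 1.125 mg/L.
t_c = (1/0.7140) ln[(0.903/0.189)(1 − 1.125×0.7140/(0.189×19.28))] = 1.401 × ln(3.725) = 1.842 d.
D_c = (0.189/0.903) × 19.28 × e^(−0.189×1.842) = 0.2093 × 19.28 × 0.7060 = 2.848 mg/L.
Minimum DO = 9.46 − 2.848 = 6.612 mg/L.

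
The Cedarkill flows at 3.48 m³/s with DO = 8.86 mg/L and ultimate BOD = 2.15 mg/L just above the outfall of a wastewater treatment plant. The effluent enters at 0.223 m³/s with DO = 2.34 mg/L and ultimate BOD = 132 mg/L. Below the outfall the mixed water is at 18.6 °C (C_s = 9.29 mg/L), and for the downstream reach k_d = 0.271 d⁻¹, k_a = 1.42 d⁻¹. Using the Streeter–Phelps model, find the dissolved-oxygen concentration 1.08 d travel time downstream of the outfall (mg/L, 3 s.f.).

DO ≈ 7.87 mg/L

Mixed DO = (3.48×8.86 + 0.223×2.34)/(3.48+0.223) = 31.35/3.703 = 8.467 mg/L.
Mixed L₀ = (3.48×2.15 + 0.223×132)/(3.703) = 36.92/3.703 = 9.970 mg/L.
Initial deficit D₀ = C_s − DO₀ = 9.29 − 8.467 = 0.8226 mg/L.
D(1.08) = [0.271×9.970/(1.42−0.271)](e^(−0.271×1.08) − e^(−1.42×1.08)) + 0.8226 e^(−1.42×1.08)
= 2.351 × (0.7463 − 0.2158) + 0.8226 × 0.2158 = 1.425 mg/L.
DO = 9.29 − 1.425 = 7.865 mg/L.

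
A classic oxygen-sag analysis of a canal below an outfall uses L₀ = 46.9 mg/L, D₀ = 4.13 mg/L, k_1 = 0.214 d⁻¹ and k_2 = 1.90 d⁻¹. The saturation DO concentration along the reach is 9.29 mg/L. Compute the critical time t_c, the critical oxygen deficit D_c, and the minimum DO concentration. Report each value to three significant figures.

t_c = [1/(k_2−k_1)] ln[(k_2/k_1)(1 − D₀(k_2−k_1)/(k_1 L₀))]
= [1/(1.90−0.214)] ln[(1.90/0.214)(1 − 4.13×1.686/(0.214×46.9))]
= (1/1.686) ln[8.879 × 0.3062] = 0.5931 × ln(2.719) = 0.5931 × 1.000 = 0.5932 d.
L(t_c) = L₀ e^(−k_1 t_c) = 46.9 × 0.8808 = 41.31 mg/L, and at the critical point k_2 D_c = k_1 L, so D_c = (0.214/1.90) × 41.31 = 4.653 mg/L.
Minimum DO = C_s − D_c = 9.29 − 4.653 = 4.637 mg/L.

t_c ≈ 0.593 d; D_c ≈ 4.65 mg/L; min DO ≈ 4.64 mg/L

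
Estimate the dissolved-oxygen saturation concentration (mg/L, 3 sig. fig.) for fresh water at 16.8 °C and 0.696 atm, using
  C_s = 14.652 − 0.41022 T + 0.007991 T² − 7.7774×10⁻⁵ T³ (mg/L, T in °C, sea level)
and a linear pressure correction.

C_s ≈ 6.71 mg/L

At sea level: C_s = 14.652 − 0.41022×16.8 + 0.007991×16.8² − 7.7774×10⁻⁵×16.8³ = 9.647 mg/L.
Pressure correction: C_s' = 9.647 × 0.696 = 6.714 mg/L.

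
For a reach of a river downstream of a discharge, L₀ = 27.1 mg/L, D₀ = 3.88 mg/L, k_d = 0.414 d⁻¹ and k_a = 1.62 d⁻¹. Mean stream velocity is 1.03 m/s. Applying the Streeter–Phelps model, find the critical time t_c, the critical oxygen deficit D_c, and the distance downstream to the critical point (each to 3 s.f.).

t_c ≈ 0.684 d; D_c ≈ 5.22 mg/L; x_c ≈ 60.9 km

With k_a/k_d = 3.913 and 1 − D₀(k_a−k_d)/(k_d L₀) = 0.5829,
t_c = ln(3.913 × 0.5829) / (1.62 − 0.414) = ln(2.281) / 1.206 = 0.8246/1.206 = 0.6838 d.
D_c = (k_d/k_a) L₀ e^(−k_d t_c) = (0.414/1.62) × 27.1 × e^(−0.414×0.6838) = 0.2556 × 27.1 × 0.7535 = 5.218 mg/L.
x_c = v t_c = 1.03 m/s × 0.6838 d × 86400 s/d = 60850 m ≈ 60.9 km.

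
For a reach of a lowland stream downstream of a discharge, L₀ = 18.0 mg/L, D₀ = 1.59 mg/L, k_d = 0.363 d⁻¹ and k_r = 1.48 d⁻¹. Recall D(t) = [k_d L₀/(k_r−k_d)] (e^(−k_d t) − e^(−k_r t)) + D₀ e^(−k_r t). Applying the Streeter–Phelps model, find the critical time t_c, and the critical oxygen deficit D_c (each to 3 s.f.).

t_c ≈ 0.974 d; D_c ≈ 3.10 mg/L

t_c = [1/(k_r−k_d)] ln[(k_r/k_d)(1 − D₀(k_r−k_d)/(k_d L₀))]
= [1/(1.48−0.363)] ln[(1.48/0.363)(1 − 1.59×1.117/(0.363×18.0))]
= (1/1.117) ln[4.077 × 0.7282] = 0.8953 × ln(2.969) = 0.8953 × 1.088 = 0.9742 d.
L(t_c) = L₀ e^(−k_d t_c) = 18.0 × 0.7021 = 12.64 mg/L, and at the critical point k_r D_c = k_d L, so D_c = (0.363/1.48) × 12.64 = 3.100 mg/L.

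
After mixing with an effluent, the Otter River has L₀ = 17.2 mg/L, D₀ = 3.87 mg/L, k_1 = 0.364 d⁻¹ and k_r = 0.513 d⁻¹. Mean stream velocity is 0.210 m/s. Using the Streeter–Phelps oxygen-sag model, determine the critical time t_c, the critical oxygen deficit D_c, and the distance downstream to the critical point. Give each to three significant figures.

t_c ≈ 1.65 d; D_c ≈ 6.68 mg/L; x_c ≈ 30.0 km

t_c = [1/(k_r−k_1)] ln[(k_r/k_1)(1 − D₀(k_r−k_1)/(k_1 L₀))]
= [1/(0.513−0.364)] ln[(0.513/0.364)(1 − 3.87×0.1490/(0.364×17.2))]
= (1/0.1490) ln[1.409 × 0.9079] = 6.711 × ln(1.280) = 6.711 × 0.2465 = 1.654 d.
L(t_c) = L₀ e^(−k_1 t_c) = 17.2 × 0.5476 = 9.419 mg/L, and at the critical point k_r D_c = k_1 L, so D_c = (0.364/0.513) × 9.419 = 6.683 mg/L.
x_c = v t_c = 0.210 m/s × 1.654 d × 86400 s/d = 30020 m ≈ 30.0 km.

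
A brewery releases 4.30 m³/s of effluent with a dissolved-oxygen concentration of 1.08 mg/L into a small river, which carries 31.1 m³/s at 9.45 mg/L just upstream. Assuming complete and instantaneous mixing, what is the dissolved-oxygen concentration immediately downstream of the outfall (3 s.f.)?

8.43 mg/L

Flow-weighted mixing: C = (Q_r C_r + Q_w C_w)/(Q_r + Q_w)
= (31.1×9.45 + 4.30×1.08)/(31.1 + 4.30) = 298.5/35.40 = 8.433 mg/L.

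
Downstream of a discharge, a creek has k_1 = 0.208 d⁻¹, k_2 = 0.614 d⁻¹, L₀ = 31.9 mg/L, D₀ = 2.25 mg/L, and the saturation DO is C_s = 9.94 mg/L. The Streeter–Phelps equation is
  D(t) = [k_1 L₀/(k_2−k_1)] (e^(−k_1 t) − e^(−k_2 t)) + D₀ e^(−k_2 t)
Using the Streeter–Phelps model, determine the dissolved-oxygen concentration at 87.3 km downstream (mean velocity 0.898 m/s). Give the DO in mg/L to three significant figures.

Travel time t = x/v = 87.3 km / (0.898 m/s) = 87300 m / 0.898 m/s = 97220 s = 1.125 d.
k_1 L₀/(k_2−k_1) = 0.208×31.9/(0.614−0.208) = 6.635/0.4060 = 16.34 mg/L.
e^(−k_1 t) = e^(−0.208×1.125) = 0.7913; e^(−k_2 t) = e^(−0.614×1.125) = 0.5011.
D = 16.34 × (0.7913 − 0.5011) + 2.25 × 0.5011 = 4.743 + 1.128 = 5.870 mg/L.
DO = C_s − D = 9.94 − 5.870 = 4.070 mg/L.

DO ≈ 4.07 mg/L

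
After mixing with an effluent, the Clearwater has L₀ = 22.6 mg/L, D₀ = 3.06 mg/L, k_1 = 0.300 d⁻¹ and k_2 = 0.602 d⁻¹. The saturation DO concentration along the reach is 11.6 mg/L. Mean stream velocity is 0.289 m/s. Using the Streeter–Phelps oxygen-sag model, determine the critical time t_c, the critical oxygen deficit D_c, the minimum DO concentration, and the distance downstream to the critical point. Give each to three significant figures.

t_c = [1/(k_2−k_1)] ln[(k_2/k_1)(1 − D₀(k_2−k_1)/(k_1 L₀))]
= [1/(0.602−0.300)] ln[(0.602/0.300)(1 − 3.06×0.3020/(0.300×22.6))]
= (1/0.3020) ln[2.007 × 0.8637] = 3.311 × ln(1.733) = 3.311 × 0.5499 = 1.821 d.
D_c = (k_1/k_2) L₀ e^(−k_1 t_c) = (0.300/0.602) × 22.6 × e^(−0.300×1.821) = 0.4983 × 22.6 × 0.5791 = 6.522 mg/L.
Minimum DO = C_s − D_c = 11.6 − 6.522 = 5.078 mg/L.
x_c = v t_c = 0.289 m/s × 1.821 d × 86400 s/d = 45470 m ≈ 45.5 km.

t_c ≈ 1.82 d; D_c ≈ 6.52 mg/L; min DO ≈ 5.08 mg/L; x_c ≈ 45.5 km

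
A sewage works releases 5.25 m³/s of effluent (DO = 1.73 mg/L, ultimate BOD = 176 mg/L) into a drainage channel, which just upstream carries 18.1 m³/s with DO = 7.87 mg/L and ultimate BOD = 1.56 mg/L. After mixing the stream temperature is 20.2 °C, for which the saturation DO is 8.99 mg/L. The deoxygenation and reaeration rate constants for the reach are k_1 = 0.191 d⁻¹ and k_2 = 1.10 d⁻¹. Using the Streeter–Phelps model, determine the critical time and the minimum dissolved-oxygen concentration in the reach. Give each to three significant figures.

t_c ≈ 1.55 d; minimum DO ≈ 3.72 mg/L

Mixed DO = (18.1×7.87 + 5.25×1.73)/(18.1+5.25) = 151.5/23.35 = 6.489 mg/L.
Mixed L₀ = (18.1×1.56 + 5.25×176)/(23.35) = 952.2/23.35 = 40.78 mg/L.
Initial deficit D₀ = C_s − DO₀ = 8.99 − 6.489 = 2.501 mg/L.
t_c = (1/0.9090) ln[(1.10/0.191)(1 − 2.501×0.9090/(0.191×40.78))] = 1.100 × ln(4.079) = 1.546 d.
D_c = (0.191/1.10) × 40.78 × e^(−0.191×1.546) = 0.1736 × 40.78 × 0.7443 = 5.270 mg/L.
Minimum DO = 8.99 − 5.270 = 3.720 mg/L.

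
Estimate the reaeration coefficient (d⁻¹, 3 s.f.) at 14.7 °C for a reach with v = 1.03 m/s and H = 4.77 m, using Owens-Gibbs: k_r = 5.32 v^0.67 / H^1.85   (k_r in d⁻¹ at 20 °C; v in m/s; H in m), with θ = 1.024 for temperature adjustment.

k_r ≈ 0.266 d⁻¹

k_r(20) = 5.32 × 1.03^0.67 / 4.77^1.85 = 5.32 × 1.020 / 18.00 = 0.3015 d⁻¹.
k_r(14.7) = 0.3015 × 1.024^(14.7−20) = 0.3015 × 0.8819 = 0.2659 d⁻¹.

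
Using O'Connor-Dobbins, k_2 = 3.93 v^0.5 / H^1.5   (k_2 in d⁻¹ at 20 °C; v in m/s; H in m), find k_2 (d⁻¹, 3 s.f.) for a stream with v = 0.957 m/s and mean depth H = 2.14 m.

k_2 ≈ 1.23 d⁻¹

k_2 = 3.93 × 0.957^0.5 / 2.14^1.5 = 3.93 × 0.9783 / 3.131 = 1.228 d⁻¹.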